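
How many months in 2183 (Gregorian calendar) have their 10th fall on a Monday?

3

Check the 10th of each month of 2183: Jan 10: Fri, Feb 10: Mon, Mar 10: Mon, Apr 10: Thu, May 10: Sat, Jun 10: Tue, Jul 10: Thu, Aug 10: Sun, Sep 10: Wed, Oct 10: Fri, Nov 10: Mon, Dec 10: Wed.
Monday occurs in February, March, November — 3 months.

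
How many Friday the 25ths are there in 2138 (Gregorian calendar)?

Check the 25th of each month of 2138: Jan 25: Sat, Feb 25: Tue, Mar 25: Tue, Apr 25: Fri, May 25: Sun, Jun 25: Wed, Jul 25: Fri, Aug 25: Mon, Sep 25: Thu, Oct 25: Sat, Nov 25: Tue, Dec 25: Thu.
Friday occurs in April, July — 2 months.

2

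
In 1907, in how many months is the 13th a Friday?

Check the 13th of each month of 1907: Jan 13: Sun, Feb 13: Wed, Mar 13: Wed, Apr 13: Sat, May 13: Mon, Jun 13: Thu, Jul 13: Sat, Aug 13: Tue, Sep 13: Fri, Oct 13: Sun, Nov 13: Wed, Dec 13: Fri.
Friday occurs in September, December — 2 months.

2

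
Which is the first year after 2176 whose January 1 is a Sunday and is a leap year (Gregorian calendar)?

Jan 1 advances by 2 weekdays after a leap year and by 1 after a common year.
2176: Jan 1 is Monday (leap).
2177: Wednesday
2178: Thursday
2179: Friday
2180: Saturday (leap)
2181: Monday
2182: Tuesday
2183: Wednesday
2184: Thursday (leap)
2185: Saturday
2186: Sunday
2187: Monday
2188: Tuesday (leap)
2189: Thursday
2190: Friday
2191: Saturday
2192: Sunday (leap)
2192 begins on a Sunday and is a leap year.

2192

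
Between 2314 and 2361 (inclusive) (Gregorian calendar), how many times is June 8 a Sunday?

Track June 8's weekday year by year (advancing +1, or +2 across a Feb 29):
  2314: Mon  2315: Tue (+1)  2316: Thu (+2)  2317: Fri (+1)  2318: Sat (+1)
  2319: Sun (+1) ✓  2320: Tue (+2)  2321: Wed (+1)  2322: Thu (+1)  2323: Fri (+1)
  2324: Sun (+2) ✓  2325: Mon (+1)  2326: Tue (+1)  2327: Wed (+1)  … (20 more years) …
  2348: Tue (+2)  2349: Wed (+1)  2350: Thu (+1)  2351: Fri (+1)  2352: Sun (+2) ✓
  2353: Mon (+1)  2354: Tue (+1)  2355: Wed (+1)  2356: Fri (+2)  2357: Sat (+1)
  2358: Sun (+1) ✓  2359: Mon (+1)  2360: Wed (+2)  2361: Thu (+1)
Sunday years: 2319, 2324, 2330, 2341, 2347, 2352, 2358 — 7 in total.

7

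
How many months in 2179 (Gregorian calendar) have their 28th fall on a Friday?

Check the 28th of each month of 2179: Jan 28: Thu, Feb 28: Sun, Mar 28: Sun, Apr 28: Wed, May 28: Fri, Jun 28: Mon, Jul 28: Wed, Aug 28: Sat, Sep 28: Tue, Oct 28: Thu, Nov 28: Sun, Dec 28: Tue.
Friday occurs in May — 1 month.

1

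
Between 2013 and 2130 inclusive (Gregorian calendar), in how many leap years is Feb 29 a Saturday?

4

Leap years in 2013–2130: 28 of them.
Feb 29 weekday advances by 5 (mod 7) from one leap year to the next four years later (or differs when a century non-leap intervenes).
Leap-day weekdays: 2016:Mon 2020:Sat✓ 2024:Thu 2028:Tue 2032:Sun 2036:Fri 2040:Wed 2044:Mon 2048:Sat✓ 2052:Thu 2056:Tue 2060:Sun 2064:Fri 2068:Wed 2072:Mon 2076:Sat✓ 2080:Thu 2084:Tue 2088:Sun 2092:Fri 2096:Wed 2104:Fri 2108:Wed 2112:Mon 2116:Sat✓ 2120:Thu 2124:Tue 2128:Sun
Saturday: 2020, 2048, 2076, 2116 → 4.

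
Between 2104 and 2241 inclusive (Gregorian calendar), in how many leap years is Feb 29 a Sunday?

4

Leap years in 2104–2241: 34 of them.
Feb 29 weekday advances by 5 (mod 7) from one leap year to the next four years later (or differs when a century non-leap intervenes).
Leap-day weekdays: 2104:Fri 2108:Wed 2112:Mon 2116:Sat 2120:Thu 2124:Tue 2128:Sun✓ 2132:Fri 2136:Wed 2140:Mon 2144:Sat 2148:Thu 2152:Tue …(8 more)… 2188:Fri 2192:Wed 2196:Mon 2204:Wed 2208:Mon 2212:Sat 2216:Thu 2220:Tue 2224:Sun✓ 2228:Fri 2232:Wed 2236:Mon 2240:Sat
Sunday: 2128, 2156, 2184, 2224 → 4.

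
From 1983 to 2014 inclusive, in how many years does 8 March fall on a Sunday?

Track 8 March's weekday year by year (advancing +1, or +2 across a Feb 29):
  1983: Tue  1984: Thu (+2)  1985: Fri (+1)  1986: Sat (+1)  1987: Sun (+1) ✓
  1988: Tue (+2)  1989: Wed (+1)  1990: Thu (+1)  1991: Fri (+1)  1992: Sun (+2) ✓
  1993: Mon (+1)  1994: Tue (+1)  1995: Wed (+1)  1996: Fri (+2)  … (4 more years) …
  2001: Thu (+1)  2002: Fri (+1)  2003: Sat (+1)  2004: Mon (+2)  2005: Tue (+1)
  2006: Wed (+1)  2007: Thu (+1)  2008: Sat (+2)  2009: Sun (+1) ✓  2010: Mon (+1)
  2011: Tue (+1)  2012: Thu (+2)  2013: Fri (+1)  2014: Sat (+1)
Sunday years: 1987, 1992, 1998, 2009 — 4 in total.

4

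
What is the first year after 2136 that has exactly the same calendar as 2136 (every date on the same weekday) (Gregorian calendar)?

Two years share a calendar iff Jan 1 falls on the same weekday and both are leap or both are common. 2136: Jan 1 is Sunday, leap year.
2137: Jan 1 Tuesday, common
2138: Jan 1 Wednesday, common
2139: Jan 1 Thursday, common
2140: Jan 1 Friday, leap
2141: Jan 1 Sunday, common
2142: Jan 1 Monday, common
2143: Jan 1 Tuesday, common
2144: Jan 1 Wednesday, leap
2145: Jan 1 Friday, common
2146: Jan 1 Saturday, common
2147: Jan 1 Sunday, common
2148: Jan 1 Monday, leap
2149: Jan 1 Wednesday, common
2150: Jan 1 Thursday, common
2151: Jan 1 Friday, common
2152: Jan 1 Saturday, leap
2153: Jan 1 Monday, common
2154: Jan 1 Tuesday, common
2155: Jan 1 Wednesday, common
2156: Jan 1 Thursday, leap
2157: Jan 1 Saturday, common
2158: Jan 1 Sunday, common
2159: Jan 1 Monday, common
2160: Jan 1 Tuesday, leap
2161: Jan 1 Thursday, common
2162: Jan 1 Friday, common
2163: Jan 1 Saturday, common
2164: Jan 1 Sunday, leap
2164 matches on both conditions.

2164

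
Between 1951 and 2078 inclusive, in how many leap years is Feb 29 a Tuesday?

4

Leap years in 1951–2078: 32 of them.
Feb 29 weekday advances by 5 (mod 7) from one leap year to the next four years later (or differs when a century non-leap intervenes).
Leap-day weekdays: 1952:Fri 1956:Wed 1960:Mon 1964:Sat 1968:Thu 1972:Tue✓ 1976:Sun 1980:Fri 1984:Wed 1988:Mon 1992:Sat 1996:Thu 2000:Tue✓ …(6 more)… 2028:Tue✓ 2032:Sun 2036:Fri 2040:Wed 2044:Mon 2048:Sat 2052:Thu 2056:Tue✓ 2060:Sun 2064:Fri 2068:Wed 2072:Mon 2076:Sat
Tuesday: 1972, 2000, 2028, 2056 → 4.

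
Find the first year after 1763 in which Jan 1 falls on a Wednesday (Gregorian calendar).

Jan 1 advances by 2 weekdays after a leap year and by 1 after a common year.
1763: Jan 1 is Saturday.
1764: Sunday (leap)
1765: Tuesday
1766: Wednesday
1766 begins on a Wednesday

1766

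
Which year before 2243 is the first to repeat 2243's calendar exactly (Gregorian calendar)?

2237

Two years share a calendar iff Jan 1 falls on the same weekday and both are leap or both are common. 2243: Jan 1 is Sunday, common year.
2242: Jan 1 Saturday, common
2241: Jan 1 Friday, common
2240: Jan 1 Wednesday, leap
2239: Jan 1 Tuesday, common
2238: Jan 1 Monday, common
2237: Jan 1 Sunday, common
2237 matches on both conditions.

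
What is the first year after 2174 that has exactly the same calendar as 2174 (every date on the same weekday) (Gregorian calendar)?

Two years share a calendar iff Jan 1 falls on the same weekday and both are leap or both are common. 2174: Jan 1 is Saturday, common year.
2175: Jan 1 Sunday, common
2176: Jan 1 Monday, leap
2177: Jan 1 Wednesday, common
2178: Jan 1 Thursday, common
2179: Jan 1 Friday, common
2180: Jan 1 Saturday, leap
2181: Jan 1 Monday, common
2182: Jan 1 Tuesday, common
2183: Jan 1 Wednesday, common
2184: Jan 1 Thursday, leap
2185: Jan 1 Saturday, common
2185 matches on both conditions.

2185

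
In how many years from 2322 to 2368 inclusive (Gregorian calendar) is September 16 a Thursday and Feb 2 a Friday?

Check each year's weekday for September 16 and Feb 2:
  2322: Sat/Thu  2323: Sun/Fri  2324: Tue/Sat  2325: Wed/Mon  2326: Thu/Tue  2327: Fri/Wed  2328: Sun/Thu  2329: Mon/Sat  2330: Tue/Sun  2331: Wed/Mon  2332: Fri/Tue  2333: Sat/Thu  2334: Sun/Fri  2335: Mon/Sat  …(19 more)…  2355: Fri/Wed  2356: Sun/Thu  2357: Mon/Sat  2358: Tue/Sun  2359: Wed/Mon  2360: Fri/Tue  2361: Sat/Thu  2362: Sun/Fri  2363: Mon/Sat  2364: Wed/Sun  2365: Thu/Tue  2366: Fri/Wed  2367: Sat/Thu  2368: Mon/Fri
Both conditions hold in: no year — 0.

0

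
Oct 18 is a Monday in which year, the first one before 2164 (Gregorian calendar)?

2162

From one year to the next, a fixed date's weekday advances by 1, or by 2 when a Feb 29 lies between the two dates.
2164: October 18 is Thursday.
2163: Tuesday (−2)
2162: Monday (−1)
Oct 18 falls on a Monday in 2162.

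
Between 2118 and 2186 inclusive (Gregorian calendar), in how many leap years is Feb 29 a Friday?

Leap years in 2118–2186: 17 of them.
Feb 29 weekday advances by 5 (mod 7) from one leap year to the next four years later (or differs when a century non-leap intervenes).
Leap-day weekdays: 2120:Thu 2124:Tue 2128:Sun 2132:Fri✓ 2136:Wed 2140:Mon 2144:Sat 2148:Thu 2152:Tue 2156:Sun 2160:Fri✓ 2164:Wed 2168:Mon 2172:Sat 2176:Thu 2180:Tue 2184:Sun
Friday: 2132, 2160 → 2.

2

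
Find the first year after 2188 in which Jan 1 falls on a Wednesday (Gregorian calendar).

2194

Jan 1 advances by 2 weekdays after a leap year and by 1 after a common year.
2188: Jan 1 is Tuesday (leap).
2189: Thursday
2190: Friday
2191: Saturday
2192: Sunday (leap)
2193: Tuesday
2194: Wednesday
2194 begins on a Wednesday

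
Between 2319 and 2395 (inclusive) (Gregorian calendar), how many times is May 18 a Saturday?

10

Track May 18's weekday year by year (advancing +1, or +2 across a Feb 29):
  2319: Sun  2320: Tue (+2)  2321: Wed (+1)  2322: Thu (+1)  2323: Fri (+1)
  2324: Sun (+2)  2325: Mon (+1)  2326: Tue (+1)  2327: Wed (+1)  2328: Fri (+2)
  2329: Sat (+1) ✓  2330: Sun (+1)  2331: Mon (+1)  2332: Wed (+2)  … (49 more years) …
  2382: Tue (+1)  2383: Wed (+1)  2384: Fri (+2)  2385: Sat (+1) ✓  2386: Sun (+1)
  2387: Mon (+1)  2388: Wed (+2)  2389: Thu (+1)  2390: Fri (+1)  2391: Sat (+1) ✓
  2392: Mon (+2)  2393: Tue (+1)  2394: Wed (+1)  2395: Thu (+1)
Saturday years: 2329, 2335, 2340, 2346, 2357, 2363, 2368, 2374, 2385, 2391 — 10 in total.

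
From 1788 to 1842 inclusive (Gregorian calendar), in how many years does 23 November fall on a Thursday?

6

Track 23 November's weekday year by year (advancing +1, or +2 across a Feb 29):
  1788: Sun  1789: Mon (+1)  1790: Tue (+1)  1791: Wed (+1)  1792: Fri (+2)
  1793: Sat (+1)  1794: Sun (+1)  1795: Mon (+1)  1796: Wed (+2)  1797: Thu (+1) ✓
  1798: Fri (+1)  1799: Sat (+1)  1800: Sun (+1)  1801: Mon (+1)  … (27 more years) …
  1829: Mon (+1)  1830: Tue (+1)  1831: Wed (+1)  1832: Fri (+2)  1833: Sat (+1)
  1834: Sun (+1)  1835: Mon (+1)  1836: Wed (+2)  1837: Thu (+1) ✓  1838: Fri (+1)
  1839: Sat (+1)  1840: Mon (+2)  1841: Tue (+1)  1842: Wed (+1)
Thursday years: 1797, 1809, 1815, 1820, 1826, 1837 — 6 in total.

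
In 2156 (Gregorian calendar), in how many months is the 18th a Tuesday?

Check the 18th of each month of 2156: Jan 18: Sun, Feb 18: Wed, Mar 18: Thu, Apr 18: Sun, May 18: Tue, Jun 18: Fri, Jul 18: Sun, Aug 18: Wed, Sep 18: Sat, Oct 18: Mon, Nov 18: Thu, Dec 18: Sat.
Tuesday occurs in May — 1 month.

1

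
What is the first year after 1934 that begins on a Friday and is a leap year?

1960

Jan 1 advances by 2 weekdays after a leap year and by 1 after a common year.
1934: Jan 1 is Monday.
1935: Tuesday
1936: Wednesday (leap)
1937: Friday
1938: Saturday
1939: Sunday
1940: Monday (leap)
1941: Wednesday
1942: Thursday
1943: Friday
1944: Saturday (leap)
1945: Monday
1946: Tuesday
1947: Wednesday
1948: Thursday (leap)
1949: Saturday
1950: Sunday
1951: Monday
1952: Tuesday (leap)
1953: Thursday
1954: Friday
1955: Saturday
1956: Sunday (leap)
1957: Tuesday
1958: Wednesday
1959: Thursday
1960: Friday (leap)
1960 begins on a Friday and is a leap year.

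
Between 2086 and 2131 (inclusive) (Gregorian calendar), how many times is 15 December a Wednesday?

Track 15 December's weekday year by year (advancing +1, or +2 across a Feb 29):
  2086: Sun  2087: Mon (+1)  2088: Wed (+2) ✓  2089: Thu (+1)  2090: Fri (+1)
  2091: Sat (+1)  2092: Mon (+2)  2093: Tue (+1)  2094: Wed (+1) ✓  2095: Thu (+1)
  2096: Sat (+2)  2097: Sun (+1)  2098: Mon (+1)  2099: Tue (+1)  … (18 more years) …
  2118: Thu (+1)  2119: Fri (+1)  2120: Sun (+2)  2121: Mon (+1)  2122: Tue (+1)
  2123: Wed (+1) ✓  2124: Fri (+2)  2125: Sat (+1)  2126: Sun (+1)  2127: Mon (+1)
  2128: Wed (+2) ✓  2129: Thu (+1)  2130: Fri (+1)  2131: Sat (+1)
Wednesday years: 2088, 2094, 2100, 2106, 2117, 2123, 2128 — 7 in total.

7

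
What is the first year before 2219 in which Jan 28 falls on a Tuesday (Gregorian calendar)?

From one year to the next, a fixed date's weekday advances by 1, or by 2 when a Feb 29 lies between the two dates.
2219: January 28 is Thursday.
2218: Wednesday (−1)
2217: Tuesday (−1)
Jan 28 falls on a Tuesday in 2217.

2217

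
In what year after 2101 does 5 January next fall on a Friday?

From one year to the next, a fixed date's weekday advances by 1, or by 2 when a Feb 29 lies between the two dates.
2101: January 5 is Wednesday.
2102: Thursday (+1)
2103: Friday (+1)
5 January falls on a Friday in 2103.

2103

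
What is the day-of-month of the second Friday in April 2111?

April 1, 2111 is a Wednesday, so the first Friday is the 3rd.
The second Friday is 3 + 7 = 10.

10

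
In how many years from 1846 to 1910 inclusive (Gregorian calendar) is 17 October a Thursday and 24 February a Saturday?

1

Check each year's weekday for 17 October and 24 February:
  1846: Sat/Tue  1847: Sun/Wed  1848: Tue/Thu  1849: Wed/Sat  1850: Thu/Sun  1851: Fri/Mon  1852: Sun/Tue  1853: Mon/Thu  1854: Tue/Fri  1855: Wed/Sat  1856: Fri/Sun  1857: Sat/Tue  1858: Sun/Wed  1859: Mon/Thu  …(37 more)…  1897: Sun/Wed  1898: Mon/Thu  1899: Tue/Fri  1900: Wed/Sat  1901: Thu/Sun  1902: Fri/Mon  1903: Sat/Tue  1904: Mon/Wed  1905: Tue/Fri  1906: Wed/Sat  1907: Thu/Sun  1908: Sat/Mon  1909: Sun/Wed  1910: Mon/Thu
Both conditions hold in: 1872 — 1.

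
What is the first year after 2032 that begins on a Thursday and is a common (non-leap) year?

Jan 1 advances by 2 weekdays after a leap year and by 1 after a common year.
2032: Jan 1 is Thursday (leap).
2033: Saturday
2034: Sunday
2035: Monday
2036: Tuesday (leap)
2037: Thursday
2037 begins on a Thursday and is a common year.

2037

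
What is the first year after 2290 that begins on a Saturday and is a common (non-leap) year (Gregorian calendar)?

2298

Jan 1 advances by 2 weekdays after a leap year and by 1 after a common year.
2290: Jan 1 is Wednesday.
2291: Thursday
2292: Friday (leap)
2293: Sunday
2294: Monday
2295: Tuesday
2296: Wednesday (leap)
2297: Friday
2298: Saturday
2298 begins on a Saturday and is a common year.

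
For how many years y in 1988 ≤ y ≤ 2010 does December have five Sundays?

10

December has 31 days; it has five Sundays when Sunday falls among the first (month-length − 28) days — i.e. when December 1 is one of Sunday/Saturday/Friday.
December 1 by year: 1988:Thu 1989:Fri✓ 1990:Sat✓ 1991:Sun✓ 1992:Tue 1993:Wed 1994:Thu 1995:Fri✓ 1996:Sun✓ 1997:Mon 1998:Tue 1999:Wed 2000:Fri✓ 2001:Sat✓ 2002:Sun✓ 2003:Mon 2004:Wed 2005:Thu 2006:Fri✓ 2007:Sat✓ 2008:Mon 2009:Tue 2010:Wed
Years with five Sundays: 1989, 1990, 1991, 1995, 1996, 2000, 2001, 2002, 2006, 2007 → 10.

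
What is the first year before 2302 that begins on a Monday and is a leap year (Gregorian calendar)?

Jan 1 advances by 2 weekdays after a leap year and by 1 after a common year.
2302: Jan 1 is Wednesday.
2301: Tuesday
2300: Monday
2299: Sunday
2298: Saturday
2297: Friday
2296: Wednesday (leap)
2295: Tuesday
2294: Monday
2293: Sunday
2292: Friday (leap)
2291: Thursday
2290: Wednesday
2289: Tuesday
2288: Sunday (leap)
2287: Saturday
2286: Friday
2285: Thursday
2284: Tuesday (leap)
2283: Monday
2282: Sunday
2281: Saturday
2280: Thursday (leap)
2279: Wednesday
2278: Tuesday
2277: Monday
2276: Saturday (leap)
2275: Friday
2274: Thursday
2273: Wednesday
2272: Monday (leap)
2272 begins on a Monday and is a leap year.

2272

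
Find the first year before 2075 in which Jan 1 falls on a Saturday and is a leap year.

2056

Jan 1 advances by 2 weekdays after a leap year and by 1 after a common year.
2075: Jan 1 is Tuesday.
2074: Monday
2073: Sunday
2072: Friday (leap)
2071: Thursday
2070: Wednesday
2069: Tuesday
2068: Sunday (leap)
2067: Saturday
2066: Friday
2065: Thursday
2064: Tuesday (leap)
2063: Monday
2062: Sunday
2061: Saturday
2060: Thursday (leap)
2059: Wednesday
2058: Tuesday
2057: Monday
2056: Saturday (leap)
2056 begins on a Saturday and is a leap year.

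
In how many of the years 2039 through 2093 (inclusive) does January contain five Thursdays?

January has 31 days; it has five Thursdays when Thursday falls among the first (month-length − 28) days — i.e. when January 1 is one of Thursday/Wednesday/Tuesday.
January 1 by year: 2039:Sat 2040:Sun 2041:Tue✓ 2042:Wed✓ 2043:Thu✓ 2044:Fri 2045:Sun 2046:Mon 2047:Tue✓ 2048:Wed✓ 2049:Fri 2050:Sat 2051:Sun 2052:Mon 2053:Wed✓ …(25 more)… 2079:Sun 2080:Mon 2081:Wed✓ 2082:Thu✓ 2083:Fri 2084:Sat 2085:Mon 2086:Tue✓ 2087:Wed✓ 2088:Thu✓ 2089:Sat 2090:Sun 2091:Mon 2092:Tue✓ 2093:Thu✓
Years with five Thursdays: 2041, 2042, 2043, 2047, 2048, 2053, 2054, 2058, 2059, 2060, 2064, 2065, 2069, 2070, 2071, 2075, 2076, 2081, 2082, 2086, 2087, 2088, 2092, 2093 → 24.

24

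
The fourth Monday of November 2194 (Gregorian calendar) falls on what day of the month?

24

November 1, 2194 is a Saturday, so the first Monday is the 3rd.
The fourth Monday is 3 + 21 = 24.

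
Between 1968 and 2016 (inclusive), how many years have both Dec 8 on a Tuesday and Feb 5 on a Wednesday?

Check each year's weekday for Dec 8 and Feb 5:
  1968: Sun/Mon  1969: Mon/Wed  1970: Tue/Thu  1971: Wed/Fri  1972: Fri/Sat  1973: Sat/Mon  1974: Sun/Tue  1975: Mon/Wed  1976: Wed/Thu  1977: Thu/Sat  1978: Fri/Sun  1979: Sat/Mon  1980: Mon/Tue  1981: Tue/Thu  …(21 more)…  2003: Mon/Wed  2004: Wed/Thu  2005: Thu/Sat  2006: Fri/Sun  2007: Sat/Mon  2008: Mon/Tue  2009: Tue/Thu  2010: Wed/Fri  2011: Thu/Sat  2012: Sat/Sun  2013: Sun/Tue  2014: Mon/Wed  2015: Tue/Thu  2016: Thu/Fri
Both conditions hold in: 1992 — 1.

1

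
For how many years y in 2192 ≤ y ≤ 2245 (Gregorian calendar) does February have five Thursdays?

2

February has 28 days (29 in leap years); it has five Thursdays when Thursday falls among the first (month-length − 28) days — i.e. when February 1 is Thursday in a leap year (never in a common year).
February 1 by year: 2192:Wed 2193:Fri 2194:Sat 2195:Sun 2196:Mon 2197:Wed 2198:Thu 2199:Fri 2200:Sat 2201:Sun 2202:Mon 2203:Tue 2204:Wed 2205:Fri 2206:Sat …(24 more)… 2231:Tue 2232:Wed 2233:Fri 2234:Sat 2235:Sun 2236:Mon 2237:Wed 2238:Thu 2239:Fri 2240:Sat 2241:Mon 2242:Tue 2243:Wed 2244:Thu✓ 2245:Sat
Years with five Thursdays: 2216, 2244 → 2.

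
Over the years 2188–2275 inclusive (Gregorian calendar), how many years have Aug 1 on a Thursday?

Track Aug 1's weekday year by year (advancing +1, or +2 across a Feb 29):
  2188: Fri  2189: Sat (+1)  2190: Sun (+1)  2191: Mon (+1)  2192: Wed (+2)
  2193: Thu (+1) ✓  2194: Fri (+1)  2195: Sat (+1)  2196: Mon (+2)  2197: Tue (+1)
  2198: Wed (+1)  2199: Thu (+1) ✓  2200: Fri (+1)  2201: Sat (+1)  … (60 more years) …
  2262: Fri (+1)  2263: Sat (+1)  2264: Mon (+2)  2265: Tue (+1)  2266: Wed (+1)
  2267: Thu (+1) ✓  2268: Sat (+2)  2269: Sun (+1)  2270: Mon (+1)  2271: Tue (+1)
  2272: Thu (+2) ✓  2273: Fri (+1)  2274: Sat (+1)  2275: Sun (+1)
Thursday years: 2193, 2199, 2205, 2211, 2216, 2222, 2233, 2239, 2244, 2250, 2261, 2267, 2272 — 13 in total.

13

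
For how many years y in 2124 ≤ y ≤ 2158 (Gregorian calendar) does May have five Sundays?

14

May has 31 days; it has five Sundays when Sunday falls among the first (month-length − 28) days — i.e. when May 1 is one of Sunday/Saturday/Friday.
May 1 by year: 2124:Mon 2125:Tue 2126:Wed 2127:Thu 2128:Sat✓ 2129:Sun✓ 2130:Mon 2131:Tue 2132:Thu 2133:Fri✓ 2134:Sat✓ 2135:Sun✓ 2136:Tue 2137:Wed 2138:Thu …(5 more)… 2144:Fri✓ 2145:Sat✓ 2146:Sun✓ 2147:Mon 2148:Wed 2149:Thu 2150:Fri✓ 2151:Sat✓ 2152:Mon 2153:Tue 2154:Wed 2155:Thu 2156:Sat✓ 2157:Sun✓ 2158:Mon
Years with five Sundays: 2128, 2129, 2133, 2134, 2135, 2139, 2140, 2144, 2145, 2146, 2150, 2151, 2156, 2157 → 14.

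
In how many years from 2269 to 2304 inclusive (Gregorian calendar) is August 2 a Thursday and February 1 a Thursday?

4

Check each year's weekday for August 2 and February 1:
  2269: Mon/Mon  2270: Tue/Tue  2271: Wed/Wed  2272: Fri/Thu  2273: Sat/Sat  2274: Sun/Sun  2275: Mon/Mon  2276: Wed/Tue  2277: Thu/Thu ✓  2278: Fri/Fri  2279: Sat/Sat  2280: Mon/Sun  2281: Tue/Tue  2282: Wed/Wed  …(8 more)…  2291: Sun/Sun  2292: Tue/Mon  2293: Wed/Wed  2294: Thu/Thu ✓  2295: Fri/Fri  2296: Sun/Sat  2297: Mon/Mon  2298: Tue/Tue  2299: Wed/Wed  2300: Thu/Thu ✓  2301: Fri/Fri  2302: Sat/Sat  2303: Sun/Sun  2304: Tue/Mon
Both conditions hold in: 2277, 2283, 2294, 2300 — 4.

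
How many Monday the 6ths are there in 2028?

Check the 6th of each month of 2028: Jan 6: Thu, Feb 6: Sun, Mar 6: Mon, Apr 6: Thu, May 6: Sat, Jun 6: Tue, Jul 6: Thu, Aug 6: Sun, Sep 6: Wed, Oct 6: Fri, Nov 6: Mon, Dec 6: Wed.
Monday occurs in March, November — 2 months.

2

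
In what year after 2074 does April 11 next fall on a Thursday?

2075

From one year to the next, a fixed date's weekday advances by 1, or by 2 when a Feb 29 lies between the two dates.
2074: April 11 is Wednesday.
2075: Thursday (+1)
April 11 falls on a Thursday in 2075.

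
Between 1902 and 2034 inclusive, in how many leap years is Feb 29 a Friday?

Leap years in 1902–2034: 33 of them.
Feb 29 weekday advances by 5 (mod 7) from one leap year to the next four years later (or differs when a century non-leap intervenes).
Leap-day weekdays: 1904:Mon 1908:Sat 1912:Thu 1916:Tue 1920:Sun 1924:Fri✓ 1928:Wed 1932:Mon 1936:Sat 1940:Thu 1944:Tue 1948:Sun 1952:Fri✓ …(7 more)… 1984:Wed 1988:Mon 1992:Sat 1996:Thu 2000:Tue 2004:Sun 2008:Fri✓ 2012:Wed 2016:Mon 2020:Sat 2024:Thu 2028:Tue 2032:Sun
Friday: 1924, 1952, 1980, 2008 → 4.

4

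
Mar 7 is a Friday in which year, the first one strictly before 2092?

From one year to the next, a fixed date's weekday advances by 1, or by 2 when a Feb 29 lies between the two dates.
2092: March 7 is Friday.
2091: Wednesday (−2)
2090: Tuesday (−1)
2089: Monday (−1)
2088: Sunday (−1)
2087: Friday (−2)
Mar 7 falls on a Friday in 2087.

2087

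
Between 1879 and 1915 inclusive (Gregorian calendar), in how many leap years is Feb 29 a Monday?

2

Leap years in 1879–1915: 8 of them.
Feb 29 weekday advances by 5 (mod 7) from one leap year to the next four years later (or differs when a century non-leap intervenes).
Leap-day weekdays: 1880:Sun 1884:Fri 1888:Wed 1892:Mon✓ 1896:Sat 1904:Mon✓ 1908:Sat 1912:Thu
Monday: 1892, 1904 → 2.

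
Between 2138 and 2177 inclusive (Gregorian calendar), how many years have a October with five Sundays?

17

October has 31 days; it has five Sundays when Sunday falls among the first (month-length − 28) days — i.e. when October 1 is one of Sunday/Saturday/Friday.
October 1 by year: 2138:Wed 2139:Thu 2140:Sat✓ 2141:Sun✓ 2142:Mon 2143:Tue 2144:Thu 2145:Fri✓ 2146:Sat✓ 2147:Sun✓ 2148:Tue 2149:Wed 2150:Thu 2151:Fri✓ 2152:Sun✓ …(10 more)… 2163:Sat✓ 2164:Mon 2165:Tue 2166:Wed 2167:Thu 2168:Sat✓ 2169:Sun✓ 2170:Mon 2171:Tue 2172:Thu 2173:Fri✓ 2174:Sat✓ 2175:Sun✓ 2176:Tue 2177:Wed
Years with five Sundays: 2140, 2141, 2145, 2146, 2147, 2151, 2152, 2156, 2157, 2158, 2162, 2163, 2168, 2169, 2173, 2174, 2175 → 17.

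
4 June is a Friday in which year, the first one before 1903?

From one year to the next, a fixed date's weekday advances by 1, or by 2 when a Feb 29 lies between the two dates.
1903: June 4 is Thursday.
1902: Wednesday (−1)
1901: Tuesday (−1)
1900: Monday (−1)
1899: Sunday (−1)
1898: Saturday (−1)
1897: Friday (−1)
4 June falls on a Friday in 1897.

1897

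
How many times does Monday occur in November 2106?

5

November 2106 has 30 days and begins on Monday.
The first Monday is November 1.
Mondays fall on 1, 8, 15, 22, 29 — that's 5.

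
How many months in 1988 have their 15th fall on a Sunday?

1

Check the 15th of each month of 1988: Jan 15: Fri, Feb 15: Mon, Mar 15: Tue, Apr 15: Fri, May 15: Sun, Jun 15: Wed, Jul 15: Fri, Aug 15: Mon, Sep 15: Thu, Oct 15: Sat, Nov 15: Tue, Dec 15: Thu.
Sunday occurs in May — 1 month.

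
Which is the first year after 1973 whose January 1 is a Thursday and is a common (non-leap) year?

1981

Jan 1 advances by 2 weekdays after a leap year and by 1 after a common year.
1973: Jan 1 is Monday.
1974: Tuesday
1975: Wednesday
1976: Thursday (leap)
1977: Saturday
1978: Sunday
1979: Monday
1980: Tuesday (leap)
1981: Thursday
1981 begins on a Thursday and is a common year.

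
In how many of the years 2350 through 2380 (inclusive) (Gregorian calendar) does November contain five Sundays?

9

November has 30 days; it has five Sundays when Sunday falls among the first (month-length − 28) days — i.e. when November 1 is one of Sunday/Saturday.
November 1 by year: 2350:Wed 2351:Thu 2352:Sat✓ 2353:Sun✓ 2354:Mon 2355:Tue 2356:Thu 2357:Fri 2358:Sat✓ 2359:Sun✓ 2360:Tue 2361:Wed 2362:Thu 2363:Fri 2364:Sun✓ 2365:Mon 2366:Tue 2367:Wed 2368:Fri 2369:Sat✓ 2370:Sun✓ 2371:Mon 2372:Wed 2373:Thu 2374:Fri 2375:Sat✓ 2376:Mon 2377:Tue 2378:Wed 2379:Thu 2380:Sat✓
Years with five Sundays: 2352, 2353, 2358, 2359, 2364, 2369, 2370, 2375, 2380 → 9.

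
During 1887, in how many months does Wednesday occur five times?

A month of length L has five Wednesdays iff its first Wednesday is on day ≤ L−28 (so day 1–3 in a 31-day month, 1–2 in a 30-day month, day 1 in a leap February).
Checking each month of 1887: Jan starts Sat (31d); Feb starts Tue (28d); Mar starts Tue (31d) ✓; Apr starts Fri (30d); May starts Sun (31d); Jun starts Wed (30d) ✓; Jul starts Fri (31d); Aug starts Mon (31d) ✓; Sep starts Thu (30d); Oct starts Sat (31d); Nov starts Tue (30d) ✓; Dec starts Thu (31d).
Five-Wednesday months: March, June, August, November → 4.

4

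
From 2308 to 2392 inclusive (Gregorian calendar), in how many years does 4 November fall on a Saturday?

Track 4 November's weekday year by year (advancing +1, or +2 across a Feb 29):
  2308: Wed  2309: Thu (+1)  2310: Fri (+1)  2311: Sat (+1) ✓  2312: Mon (+2)
  2313: Tue (+1)  2314: Wed (+1)  2315: Thu (+1)  2316: Sat (+2) ✓  2317: Sun (+1)
  2318: Mon (+1)  2319: Tue (+1)  2320: Thu (+2)  2321: Fri (+1)  … (57 more years) …
  2379: Sun (+1)  2380: Tue (+2)  2381: Wed (+1)  2382: Thu (+1)  2383: Fri (+1)
  2384: Sun (+2)  2385: Mon (+1)  2386: Tue (+1)  2387: Wed (+1)  2388: Fri (+2)
  2389: Sat (+1) ✓  2390: Sun (+1)  2391: Mon (+1)  2392: Wed (+2)
Saturday years: 2311, 2316, 2322, 2333, 2339, 2344, 2350, 2361, 2367, 2372, 2378, 2389 — 12 in total.

12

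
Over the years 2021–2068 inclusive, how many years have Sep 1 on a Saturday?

Track Sep 1's weekday year by year (advancing +1, or +2 across a Feb 29):
  2021: Wed  2022: Thu (+1)  2023: Fri (+1)  2024: Sun (+2)  2025: Mon (+1)
  2026: Tue (+1)  2027: Wed (+1)  2028: Fri (+2)  2029: Sat (+1) ✓  2030: Sun (+1)
  2031: Mon (+1)  2032: Wed (+2)  2033: Thu (+1)  2034: Fri (+1)  … (20 more years) …
  2055: Wed (+1)  2056: Fri (+2)  2057: Sat (+1) ✓  2058: Sun (+1)  2059: Mon (+1)
  2060: Wed (+2)  2061: Thu (+1)  2062: Fri (+1)  2063: Sat (+1) ✓  2064: Mon (+2)
  2065: Tue (+1)  2066: Wed (+1)  2067: Thu (+1)  2068: Sat (+2) ✓
Saturday years: 2029, 2035, 2040, 2046, 2057, 2063, 2068 — 7 in total.

7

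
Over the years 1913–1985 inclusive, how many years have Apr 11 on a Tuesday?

Track Apr 11's weekday year by year (advancing +1, or +2 across a Feb 29):
  1913: Fri  1914: Sat (+1)  1915: Sun (+1)  1916: Tue (+2) ✓  1917: Wed (+1)
  1918: Thu (+1)  1919: Fri (+1)  1920: Sun (+2)  1921: Mon (+1)  1922: Tue (+1) ✓
  1923: Wed (+1)  1924: Fri (+2)  1925: Sat (+1)  1926: Sun (+1)  … (45 more years) …
  1972: Tue (+2) ✓  1973: Wed (+1)  1974: Thu (+1)  1975: Fri (+1)  1976: Sun (+2)
  1977: Mon (+1)  1978: Tue (+1) ✓  1979: Wed (+1)  1980: Fri (+2)  1981: Sat (+1)
  1982: Sun (+1)  1983: Mon (+1)  1984: Wed (+2)  1985: Thu (+1)
Tuesday years: 1916, 1922, 1933, 1939, 1944, 1950, 1961, 1967, 1972, 1978 — 10 in total.

10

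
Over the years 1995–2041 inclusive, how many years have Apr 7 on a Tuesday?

Track Apr 7's weekday year by year (advancing +1, or +2 across a Feb 29):
  1995: Fri  1996: Sun (+2)  1997: Mon (+1)  1998: Tue (+1) ✓  1999: Wed (+1)
  2000: Fri (+2)  2001: Sat (+1)  2002: Sun (+1)  2003: Mon (+1)  2004: Wed (+2)
  2005: Thu (+1)  2006: Fri (+1)  2007: Sat (+1)  2008: Mon (+2)  … (19 more years) …
  2028: Fri (+2)  2029: Sat (+1)  2030: Sun (+1)  2031: Mon (+1)  2032: Wed (+2)
  2033: Thu (+1)  2034: Fri (+1)  2035: Sat (+1)  2036: Mon (+2)  2037: Tue (+1) ✓
  2038: Wed (+1)  2039: Thu (+1)  2040: Sat (+2)  2041: Sun (+1)
Tuesday years: 1998, 2009, 2015, 2020, 2026, 2037 — 6 in total.

6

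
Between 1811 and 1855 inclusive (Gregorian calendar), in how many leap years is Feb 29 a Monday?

Leap years in 1811–1855: 11 of them.
Feb 29 weekday advances by 5 (mod 7) from one leap year to the next four years later (or differs when a century non-leap intervenes).
Leap-day weekdays: 1812:Sat 1816:Thu 1820:Tue 1824:Sun 1828:Fri 1832:Wed 1836:Mon✓ 1840:Sat 1844:Thu 1848:Tue 1852:Sun
Monday: 1836 → 1.

1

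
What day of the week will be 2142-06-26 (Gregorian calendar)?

January 1, 2142 is a Monday.
June 26 is day 177 of the year, i.e. 176 days after Jan 1.
176 mod 7 = 1, so advance 1 weekday from Monday: Tuesday.

Tuesday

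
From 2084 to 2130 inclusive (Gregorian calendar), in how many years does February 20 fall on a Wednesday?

7

Track February 20's weekday year by year (advancing +1, or +2 across a Feb 29):
  2084: Sun  2085: Tue (+2)  2086: Wed (+1) ✓  2087: Thu (+1)  2088: Fri (+1)
  2089: Sun (+2)  2090: Mon (+1)  2091: Tue (+1)  2092: Wed (+1) ✓  2093: Fri (+2)
  2094: Sat (+1)  2095: Sun (+1)  2096: Mon (+1)  2097: Wed (+2) ✓  … (19 more years) …
  2117: Sat (+2)  2118: Sun (+1)  2119: Mon (+1)  2120: Tue (+1)  2121: Thu (+2)
  2122: Fri (+1)  2123: Sat (+1)  2124: Sun (+1)  2125: Tue (+2)  2126: Wed (+1) ✓
  2127: Thu (+1)  2128: Fri (+1)  2129: Sun (+2)  2130: Mon (+1)
Wednesday years: 2086, 2092, 2097, 2104, 2109, 2115, 2126 — 7 in total.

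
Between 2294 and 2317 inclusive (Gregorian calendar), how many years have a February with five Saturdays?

February has 28 days (29 in leap years); it has five Saturdays when Saturday falls among the first (month-length − 28) days — i.e. when February 1 is Saturday in a leap year (never in a common year).
February 1 by year: 2294:Thu 2295:Fri 2296:Sat✓ 2297:Mon 2298:Tue 2299:Wed 2300:Thu 2301:Fri 2302:Sat 2303:Sun 2304:Mon 2305:Wed 2306:Thu 2307:Fri 2308:Sat✓ 2309:Mon 2310:Tue 2311:Wed 2312:Thu 2313:Sat 2314:Sun 2315:Mon 2316:Tue 2317:Thu
Years with five Saturdays: 2296, 2308 → 2.

2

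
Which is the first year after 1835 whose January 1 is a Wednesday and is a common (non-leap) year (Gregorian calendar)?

Jan 1 advances by 2 weekdays after a leap year and by 1 after a common year.
1835: Jan 1 is Thursday.
1836: Friday (leap)
1837: Sunday
1838: Monday
1839: Tuesday
1840: Wednesday (leap)
1841: Friday
1842: Saturday
1843: Sunday
1844: Monday (leap)
1845: Wednesday
1845 begins on a Wednesday and is a common year.

1845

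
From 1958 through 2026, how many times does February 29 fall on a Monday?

3

Leap years in 1958–2026: 17 of them.
Feb 29 weekday advances by 5 (mod 7) from one leap year to the next four years later (or differs when a century non-leap intervenes).
Leap-day weekdays: 1960:Mon✓ 1964:Sat 1968:Thu 1972:Tue 1976:Sun 1980:Fri 1984:Wed 1988:Mon✓ 1992:Sat 1996:Thu 2000:Tue 2004:Sun 2008:Fri 2012:Wed 2016:Mon✓ 2020:Sat 2024:Thu
Monday: 1960, 1988, 2016 → 3.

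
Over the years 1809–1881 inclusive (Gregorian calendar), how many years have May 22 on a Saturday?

Track May 22's weekday year by year (advancing +1, or +2 across a Feb 29):
  1809: Mon  1810: Tue (+1)  1811: Wed (+1)  1812: Fri (+2)  1813: Sat (+1) ✓
  1814: Sun (+1)  1815: Mon (+1)  1816: Wed (+2)  1817: Thu (+1)  1818: Fri (+1)
  1819: Sat (+1) ✓  1820: Mon (+2)  1821: Tue (+1)  1822: Wed (+1)  … (45 more years) …
  1868: Fri (+2)  1869: Sat (+1) ✓  1870: Sun (+1)  1871: Mon (+1)  1872: Wed (+2)
  1873: Thu (+1)  1874: Fri (+1)  1875: Sat (+1) ✓  1876: Mon (+2)  1877: Tue (+1)
  1878: Wed (+1)  1879: Thu (+1)  1880: Sat (+2) ✓  1881: Sun (+1)
Saturday years: 1813, 1819, 1824, 1830, 1841, 1847, 1852, 1858, 1869, 1875, 1880 — 11 in total.

11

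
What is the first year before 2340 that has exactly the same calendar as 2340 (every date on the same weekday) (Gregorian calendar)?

Two years share a calendar iff Jan 1 falls on the same weekday and both are leap or both are common. 2340: Jan 1 is Monday, leap year.
2339: Jan 1 Sunday, common
2338: Jan 1 Saturday, common
2337: Jan 1 Friday, common
2336: Jan 1 Wednesday, leap
2335: Jan 1 Tuesday, common
2334: Jan 1 Monday, common
2333: Jan 1 Sunday, common
2332: Jan 1 Friday, leap
2331: Jan 1 Thursday, common
2330: Jan 1 Wednesday, common
2329: Jan 1 Tuesday, common
2328: Jan 1 Sunday, leap
2327: Jan 1 Saturday, common
2326: Jan 1 Friday, common
2325: Jan 1 Thursday, common
2324: Jan 1 Tuesday, leap
2323: Jan 1 Monday, common
2322: Jan 1 Sunday, common
2321: Jan 1 Saturday, common
2320: Jan 1 Thursday, leap
2319: Jan 1 Wednesday, common
2318: Jan 1 Tuesday, common
2317: Jan 1 Monday, common
2316: Jan 1 Saturday, leap
2315: Jan 1 Friday, common
2314: Jan 1 Thursday, common
2313: Jan 1 Wednesday, common
2312: Jan 1 Monday, leap
2312 matches on both conditions.

2312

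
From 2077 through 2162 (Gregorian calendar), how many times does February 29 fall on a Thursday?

3

Leap years in 2077–2162: 20 of them.
Feb 29 weekday advances by 5 (mod 7) from one leap year to the next four years later (or differs when a century non-leap intervenes).
Leap-day weekdays: 2080:Thu✓ 2084:Tue 2088:Sun 2092:Fri 2096:Wed 2104:Fri 2108:Wed 2112:Mon 2116:Sat 2120:Thu✓ 2124:Tue 2128:Sun 2132:Fri 2136:Wed 2140:Mon 2144:Sat 2148:Thu✓ 2152:Tue 2156:Sun 2160:Fri
Thursday: 2080, 2120, 2148 → 3.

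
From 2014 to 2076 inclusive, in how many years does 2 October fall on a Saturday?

8

Track 2 October's weekday year by year (advancing +1, or +2 across a Feb 29):
  2014: Thu  2015: Fri (+1)  2016: Sun (+2)  2017: Mon (+1)  2018: Tue (+1)
  2019: Wed (+1)  2020: Fri (+2)  2021: Sat (+1) ✓  2022: Sun (+1)  2023: Mon (+1)
  2024: Wed (+2)  2025: Thu (+1)  2026: Fri (+1)  2027: Sat (+1) ✓  … (35 more years) …
  2063: Tue (+1)  2064: Thu (+2)  2065: Fri (+1)  2066: Sat (+1) ✓  2067: Sun (+1)
  2068: Tue (+2)  2069: Wed (+1)  2070: Thu (+1)  2071: Fri (+1)  2072: Sun (+2)
  2073: Mon (+1)  2074: Tue (+1)  2075: Wed (+1)  2076: Fri (+2)
Saturday years: 2021, 2027, 2032, 2038, 2049, 2055, 2060, 2066 — 8 in total.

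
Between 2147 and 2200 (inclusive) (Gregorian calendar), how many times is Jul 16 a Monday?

Track Jul 16's weekday year by year (advancing +1, or +2 across a Feb 29):
  2147: Sun  2148: Tue (+2)  2149: Wed (+1)  2150: Thu (+1)  2151: Fri (+1)
  2152: Sun (+2)  2153: Mon (+1) ✓  2154: Tue (+1)  2155: Wed (+1)  2156: Fri (+2)
  2157: Sat (+1)  2158: Sun (+1)  2159: Mon (+1) ✓  2160: Wed (+2)  … (26 more years) …
  2187: Mon (+1) ✓  2188: Wed (+2)  2189: Thu (+1)  2190: Fri (+1)  2191: Sat (+1)
  2192: Mon (+2) ✓  2193: Tue (+1)  2194: Wed (+1)  2195: Thu (+1)  2196: Sat (+2)
  2197: Sun (+1)  2198: Mon (+1) ✓  2199: Tue (+1)  2200: Wed (+1)
Monday years: 2153, 2159, 2164, 2170, 2181, 2187, 2192, 2198 — 8 in total.

8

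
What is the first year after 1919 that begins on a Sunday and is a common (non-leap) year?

Jan 1 advances by 2 weekdays after a leap year and by 1 after a common year.
1919: Jan 1 is Wednesday.
1920: Thursday (leap)
1921: Saturday
1922: Sunday
1922 begins on a Sunday and is a common year.

1922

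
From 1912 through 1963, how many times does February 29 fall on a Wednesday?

2

Leap years in 1912–1963: 13 of them.
Feb 29 weekday advances by 5 (mod 7) from one leap year to the next four years later (or differs when a century non-leap intervenes).
Leap-day weekdays: 1912:Thu 1916:Tue 1920:Sun 1924:Fri 1928:Wed✓ 1932:Mon 1936:Sat 1940:Thu 1944:Tue 1948:Sun 1952:Fri 1956:Wed✓ 1960:Mon
Wednesday: 1928, 1956 → 2.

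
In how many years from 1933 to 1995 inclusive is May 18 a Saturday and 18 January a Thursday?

2

Check each year's weekday for May 18 and 18 January:
  1933: Thu/Wed  1934: Fri/Thu  1935: Sat/Fri  1936: Mon/Sat  1937: Tue/Mon  1938: Wed/Tue  1939: Thu/Wed  1940: Sat/Thu ✓  1941: Sun/Sat  1942: Mon/Sun  1943: Tue/Mon  1944: Thu/Tue  1945: Fri/Thu  1946: Sat/Fri  …(35 more)…  1982: Tue/Mon  1983: Wed/Tue  1984: Fri/Wed  1985: Sat/Fri  1986: Sun/Sat  1987: Mon/Sun  1988: Wed/Mon  1989: Thu/Wed  1990: Fri/Thu  1991: Sat/Fri  1992: Mon/Sat  1993: Tue/Mon  1994: Wed/Tue  1995: Thu/Wed
Both conditions hold in: 1940, 1968 — 2.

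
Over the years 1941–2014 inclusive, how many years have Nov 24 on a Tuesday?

Track Nov 24's weekday year by year (advancing +1, or +2 across a Feb 29):
  1941: Mon  1942: Tue (+1) ✓  1943: Wed (+1)  1944: Fri (+2)  1945: Sat (+1)
  1946: Sun (+1)  1947: Mon (+1)  1948: Wed (+2)  1949: Thu (+1)  1950: Fri (+1)
  1951: Sat (+1)  1952: Mon (+2)  1953: Tue (+1) ✓  1954: Wed (+1)  … (46 more years) …
  2001: Sat (+1)  2002: Sun (+1)  2003: Mon (+1)  2004: Wed (+2)  2005: Thu (+1)
  2006: Fri (+1)  2007: Sat (+1)  2008: Mon (+2)  2009: Tue (+1) ✓  2010: Wed (+1)
  2011: Thu (+1)  2012: Sat (+2)  2013: Sun (+1)  2014: Mon (+1)
Tuesday years: 1942, 1953, 1959, 1964, 1970, 1981, 1987, 1992, 1998, 2009 — 10 in total.

10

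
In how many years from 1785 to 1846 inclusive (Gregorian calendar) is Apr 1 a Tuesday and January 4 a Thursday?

0

Check each year's weekday for Apr 1 and January 4:
  1785: Fri/Tue  1786: Sat/Wed  1787: Sun/Thu  1788: Tue/Fri  1789: Wed/Sun  1790: Thu/Mon  1791: Fri/Tue  1792: Sun/Wed  1793: Mon/Fri  1794: Tue/Sat  1795: Wed/Sun  1796: Fri/Mon  1797: Sat/Wed  1798: Sun/Thu  …(34 more)…  1833: Mon/Fri  1834: Tue/Sat  1835: Wed/Sun  1836: Fri/Mon  1837: Sat/Wed  1838: Sun/Thu  1839: Mon/Fri  1840: Wed/Sat  1841: Thu/Mon  1842: Fri/Tue  1843: Sat/Wed  1844: Mon/Thu  1845: Tue/Sat  1846: Wed/Sun
Both conditions hold in: no year — 0.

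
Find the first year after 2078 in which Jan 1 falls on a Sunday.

2079

Jan 1 advances by 2 weekdays after a leap year and by 1 after a common year.
2078: Jan 1 is Saturday.
2079: Sunday
2079 begins on a Sunday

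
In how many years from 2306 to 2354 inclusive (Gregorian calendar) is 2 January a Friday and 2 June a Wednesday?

Check each year's weekday for 2 January and 2 June:
  2306: Tue/Sat  2307: Wed/Sun  2308: Thu/Tue  2309: Sat/Wed  2310: Sun/Thu  2311: Mon/Fri  2312: Tue/Sun  2313: Thu/Mon  2314: Fri/Tue  2315: Sat/Wed  2316: Sun/Fri  2317: Tue/Sat  2318: Wed/Sun  2319: Thu/Mon  …(21 more)…  2341: Thu/Mon  2342: Fri/Tue  2343: Sat/Wed  2344: Sun/Fri  2345: Tue/Sat  2346: Wed/Sun  2347: Thu/Mon  2348: Fri/Wed ✓  2349: Sun/Thu  2350: Mon/Fri  2351: Tue/Sat  2352: Wed/Mon  2353: Fri/Tue  2354: Sat/Wed
Both conditions hold in: 2320, 2348 — 2.

2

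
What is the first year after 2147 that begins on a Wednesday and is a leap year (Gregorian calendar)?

Jan 1 advances by 2 weekdays after a leap year and by 1 after a common year.
2147: Jan 1 is Sunday.
2148: Monday (leap)
2149: Wednesday
2150: Thursday
2151: Friday
2152: Saturday (leap)
2153: Monday
2154: Tuesday
2155: Wednesday
2156: Thursday (leap)
2157: Saturday
2158: Sunday
2159: Monday
2160: Tuesday (leap)
2161: Thursday
2162: Friday
2163: Saturday
2164: Sunday (leap)
2165: Tuesday
2166: Wednesday
2167: Thursday
2168: Friday (leap)
2169: Sunday
2170: Monday
2171: Tuesday
2172: Wednesday (leap)
2172 begins on a Wednesday and is a leap year.

2172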